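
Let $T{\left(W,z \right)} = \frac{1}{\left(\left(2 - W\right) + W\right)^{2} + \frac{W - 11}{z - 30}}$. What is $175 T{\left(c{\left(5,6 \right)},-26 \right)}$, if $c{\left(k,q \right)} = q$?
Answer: $\frac{9800}{229} \approx 42.795$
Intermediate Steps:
$T{\left(W,z \right)} = \frac{1}{4 + \frac{-11 + W}{-30 + z}}$ ($T{\left(W,z \right)} = \frac{1}{2^{2} + \frac{-11 + W}{-30 + z}} = \frac{1}{4 + \frac{-11 + W}{-30 + z}}$)
$175 T{\left(c{\left(5,6 \right)},-26 \right)} = 175 \frac{-30 - 26}{-131 + 6 + 4 \left(-26\right)} = 175 \frac{1}{-131 + 6 - 104} \left(-56\right) = 175 \frac{1}{-229} \left(-56\right) = 175 \left(\left(- \frac{1}{229}\right) \left(-56\right)\right) = 175 \cdot \frac{56}{229} = \frac{9800}{229}$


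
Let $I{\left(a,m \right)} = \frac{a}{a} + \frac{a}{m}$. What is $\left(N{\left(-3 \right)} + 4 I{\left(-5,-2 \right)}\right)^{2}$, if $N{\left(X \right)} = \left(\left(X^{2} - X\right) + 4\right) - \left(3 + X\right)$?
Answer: $900$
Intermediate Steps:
$I{\left(a,m \right)} = 1 + \frac{a}{m}$
$N{\left(X \right)} = 1 + X^{2} - 2 X$ ($N{\left(X \right)} = \left(4 + X^{2} - X\right) - \left(3 + X\right) = 1 + X^{2} - 2 X$)
$\left(N{\left(-3 \right)} + 4 I{\left(-5,-2 \right)}\right)^{2} = \left(\left(1 + \left(-3\right)^{2} - -6\right) + 4 \frac{-5 - 2}{-2}\right)^{2} = \left(\left(1 + 9 + 6\right) + 4 \left(\left(- \frac{1}{2}\right) \left(-7\right)\right)\right)^{2} = \left(16 + 4 \cdot \frac{7}{2}\right)^{2} = \left(16 + 14\right)^{2} = 30^{2} = 900$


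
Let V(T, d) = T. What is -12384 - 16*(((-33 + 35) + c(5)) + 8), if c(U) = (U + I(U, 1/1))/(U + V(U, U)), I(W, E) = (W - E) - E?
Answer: -62784/5 ≈ -12557.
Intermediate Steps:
I(W, E) = W - 2*E
c(U) = (-2 + 2*U)/(2*U) (c(U) = (U + (U - 2/1))/(U + U) = (U + (U - 2*1))/((2*U)) = (U + (U - 2))*(1/(2*U)) = (U + (-2 + U))*(1/(2*U)) = (-2 + 2*U)*(1/(2*U)) = (-2 + 2*U)/(2*U))
-12384 - 16*(((-33 + 35) + c(5)) + 8) = -12384 - 16*(((-33 + 35) + (-1 + 5)/5) + 8) = -12384 - 16*((2 + (⅕)*4) + 8) = -12384 - 16*((2 + ⅘) + 8) = -12384 - 16*(14/5 + 8) = -12384 - 16*54/5 = -12384 - 864/5 = -62784/5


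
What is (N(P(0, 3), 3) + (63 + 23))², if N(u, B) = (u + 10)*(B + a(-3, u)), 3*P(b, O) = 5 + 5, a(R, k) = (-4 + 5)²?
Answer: 174724/9 ≈ 19414.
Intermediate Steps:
a(R, k) = 1 (a(R, k) = 1² = 1)
P(b, O) = 10/3 (P(b, O) = (5 + 5)/3 = (⅓)*10 = 10/3)
N(u, B) = (1 + B)*(10 + u) (N(u, B) = (u + 10)*(B + 1) = (10 + u)*(1 + B) = (1 + B)*(10 + u))
(N(P(0, 3), 3) + (63 + 23))² = ((10 + 10/3 + 10*3 + 3*(10/3)) + (63 + 23))² = ((10 + 10/3 + 30 + 10) + 86)² = (160/3 + 86)² = (418/3)² = 174724/9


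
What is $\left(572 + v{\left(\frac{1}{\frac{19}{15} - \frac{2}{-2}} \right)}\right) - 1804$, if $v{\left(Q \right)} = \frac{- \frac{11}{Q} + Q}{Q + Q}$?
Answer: $- \frac{566891}{450} \approx -1259.8$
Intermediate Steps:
$v{\left(Q \right)} = \frac{Q - \frac{11}{Q}}{2 Q}$
$\left(572 + v{\left(\frac{1}{\frac{19}{15} - \frac{2}{-2}} \right)}\right) - 1804 = \left(572 + \frac{-11 + \left(\frac{1}{\frac{19}{15} - \frac{2}{-2}}\right)^{2}}{2 \frac{1}{\left(\frac{19}{15} - \frac{2}{-2}\right)^{2}}}\right) - 1804 = \left(572 + \frac{-11 + \left(\frac{1}{19 \cdot \frac{1}{15} - -1}\right)^{2}}{2 \frac{1}{\left(19 \cdot \frac{1}{15} - -1\right)^{2}}}\right) - 1804 = \left(572 + \frac{-11 + \left(\frac{1}{\frac{19}{15} + 1}\right)^{2}}{2 \frac{1}{\left(\frac{19}{15} + 1\right)^{2}}}\right) - 1804 = \left(572 + \frac{-11 + \left(\frac{1}{\frac{34}{15}}\right)^{2}}{2 \cdot \frac{225}{1156}}\right) - 1804 = \left(572 + \frac{-11 + \left(\frac{15}{34}\right)^{2}}{2 \cdot \frac{225}{1156}}\right) - 1804 = \left(572 + \frac{1}{2} \cdot \frac{1156}{225} \left(-11 + \frac{225}{1156}\right)\right) - 1804 = \left(572 + \frac{1}{2} \cdot \frac{1156}{225} \left(- \frac{12491}{1156}\right)\right) - 1804 = \left(572 - \frac{12491}{450}\right) - 1804 = \frac{244909}{450} - 1804 = - \frac{566891}{450}$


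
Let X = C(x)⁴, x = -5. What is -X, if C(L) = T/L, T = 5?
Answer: -1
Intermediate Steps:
C(L) = 5/L
X = 1 (X = (5/(-5))⁴ = (5*(-⅕))⁴ = (-1)⁴ = 1)
-X = -1*1 = -1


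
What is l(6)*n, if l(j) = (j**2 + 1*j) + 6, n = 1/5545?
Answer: 48/5545 ≈ 0.0086564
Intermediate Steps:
n = 1/5545 ≈ 0.00018034
l(j) = 6 + j + j**2 (l(j) = (j**2 + j) + 6 = (j + j**2) + 6 = 6 + j + j**2)
l(6)*n = (6 + 6 + 6**2)*(1/5545) = (6 + 6 + 36)*(1/5545) = 48*(1/5545) = 48/5545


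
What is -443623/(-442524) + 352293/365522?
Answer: 159026036869/80876128764 ≈ 1.9663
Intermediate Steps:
-443623/(-442524) + 352293/365522 = -443623*(-1/442524) + 352293*(1/365522) = 443623/442524 + 352293/365522 = 159026036869/80876128764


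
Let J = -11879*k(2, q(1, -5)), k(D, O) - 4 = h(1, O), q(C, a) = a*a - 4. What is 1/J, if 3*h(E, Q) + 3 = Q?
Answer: -1/118790 ≈ -8.4182e-6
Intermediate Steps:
h(E, Q) = -1 + Q/3
q(C, a) = -4 + a² (q(C, a) = a² - 4 = -4 + a²)
k(D, O) = 3 + O/3 (k(D, O) = 4 + (-1 + O/3) = 3 + O/3)
J = -118790 (J = -11879*(3 + (-4 + (-5)²)/3) = -11879*(3 + (-4 + 25)/3) = -11879*(3 + (⅓)*21) = -11879*(3 + 7) = -11879*10 = -118790)
1/J = 1/(-118790) = -1/118790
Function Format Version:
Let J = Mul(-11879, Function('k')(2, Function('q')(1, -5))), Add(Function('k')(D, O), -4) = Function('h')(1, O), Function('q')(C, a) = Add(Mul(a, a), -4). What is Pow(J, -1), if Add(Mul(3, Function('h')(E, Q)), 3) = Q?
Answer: Rational(-1, 118790) ≈ -8.4182e-6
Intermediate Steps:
Function('h')(E, Q) = Add(-1, Mul(Rational(1, 3), Q))
Function('q')(C, a) = Add(-4, Pow(a, 2)) (Function('q')(C, a) = Add(Pow(a, 2), -4) = Add(-4, Pow(a, 2)))
Function('k')(D, O) = Add(3, Mul(Rational(1, 3), O)) (Function('k')(D, O) = Add(4, Add(-1, Mul(Rational(1, 3), O))) = Add(3, Mul(Rational(1, 3), O)))
J = -118790 (J = Mul(-11879, Add(3, Mul(Rational(1, 3), Add(-4, Pow(-5, 2))))) = Mul(-11879, Add(3, Mul(Rational(1, 3), Add(-4, 25)))) = Mul(-11879, Add(3, Mul(Rational(1, 3), 21))) = Mul(-11879, Add(3, 7)) = Mul(-11879, 10) = -118790)
Pow(J, -1) = Pow(-118790, -1) = Rational(-1, 118790)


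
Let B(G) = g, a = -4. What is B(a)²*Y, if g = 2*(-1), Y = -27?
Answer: -108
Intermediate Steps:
g = -2
B(G) = -2
B(a)²*Y = (-2)²*(-27) = 4*(-27) = -108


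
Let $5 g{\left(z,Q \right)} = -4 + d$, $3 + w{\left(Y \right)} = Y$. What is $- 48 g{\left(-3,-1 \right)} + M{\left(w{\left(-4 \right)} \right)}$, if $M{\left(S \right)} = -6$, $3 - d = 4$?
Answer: $42$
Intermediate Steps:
$d = -1$ ($d = 3 - 4 = -1$)
$w{\left(Y \right)} = -3 + Y$
$g{\left(z,Q \right)} = -1$ ($g{\left(z,Q \right)} = \frac{-4 - 1}{5} = \frac{1}{5} \left(-5\right) = -1$)
$- 48 g{\left(-3,-1 \right)} + M{\left(w{\left(-4 \right)} \right)} = \left(-48\right) \left(-1\right) - 6 = 48 - 6 = 42$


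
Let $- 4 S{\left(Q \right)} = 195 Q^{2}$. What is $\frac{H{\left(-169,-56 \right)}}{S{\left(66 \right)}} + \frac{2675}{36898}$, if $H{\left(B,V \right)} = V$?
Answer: $\frac{570115913}{7835474790} \approx 0.072761$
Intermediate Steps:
$S{\left(Q \right)} = - \frac{195 Q^{2}}{4}$
$\frac{H{\left(-169,-56 \right)}}{S{\left(66 \right)}} + \frac{2675}{36898} = - \frac{56}{\left(- \frac{195}{4}\right) 66^{2}} + \frac{2675}{36898} = - \frac{56}{\left(- \frac{195}{4}\right) 4356} + 2675 \cdot \frac{1}{36898} = - \frac{56}{-212355} + \frac{2675}{36898} = \left(-56\right) \left(- \frac{1}{212355}\right) + \frac{2675}{36898} = \frac{56}{212355} + \frac{2675}{36898} = \frac{570115913}{7835474790}$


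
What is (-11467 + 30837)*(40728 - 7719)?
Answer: 639384330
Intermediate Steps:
(-11467 + 30837)*(40728 - 7719) = 19370*33009 = 639384330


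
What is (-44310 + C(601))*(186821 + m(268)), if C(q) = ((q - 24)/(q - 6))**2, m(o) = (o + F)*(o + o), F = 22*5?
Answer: -6108783780227209/354025 ≈ -1.7255e+10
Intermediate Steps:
F = 110
m(o) = 2*o*(110 + o) (m(o) = (o + 110)*(o + o) = (110 + o)*(2*o) = 2*o*(110 + o))
C(q) = (-24 + q)**2/(-6 + q)**2 (C(q) = ((-24 + q)/(-6 + q))**2 = (-24 + q)**2/(-6 + q)**2)
(-44310 + C(601))*(186821 + m(268)) = (-44310 + (-24 + 601)**2/(-6 + 601)**2)*(186821 + 2*268*(110 + 268)) = (-44310 + 577**2/595**2)*(186821 + 2*268*378) = (-44310 + 332929*(1/354025))*(186821 + 202608) = (-44310 + 332929/354025)*389429 = -15686514821/354025*389429 = -6108783780227209/354025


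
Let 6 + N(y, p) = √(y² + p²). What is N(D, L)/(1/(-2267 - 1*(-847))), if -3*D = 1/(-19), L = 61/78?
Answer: 8520 - 710*√1343957/741 ≈ 7409.2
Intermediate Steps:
L = 61/78 (L = 61*(1/78) = 61/78 ≈ 0.78205)
D = 1/57 (D = -⅓/(-19) = -⅓*(-1/19) = 1/57 ≈ 0.017544)
N(y, p) = -6 + √(p² + y²) (N(y, p) = -6 + √(y² + p²) = -6 + √(p² + y²))
N(D, L)/(1/(-2267 - 1*(-847))) = (-6 + √((61/78)² + (1/57)²))/(1/(-2267 - 1*(-847))) = (-6 + √(3721/6084 + 1/3249))/(1/(-2267 + 847)) = (-6 + √(1343957/2196324))/(1/(-1420)) = (-6 + √1343957/1482)/(-1/1420) = (-6 + √1343957/1482)*(-1420) = 8520 - 710*√1343957/741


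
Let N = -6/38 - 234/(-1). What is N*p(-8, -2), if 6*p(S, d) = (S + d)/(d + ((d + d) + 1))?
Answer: 1481/19 ≈ 77.947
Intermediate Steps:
N = 4443/19 (N = -6*1/38 - 234*(-1) = -3/19 + 234 = 4443/19 ≈ 233.84)
p(S, d) = (S + d)/(6*(1 + 3*d)) (p(S, d) = ((S + d)/(d + ((d + d) + 1)))/6 = ((S + d)/(d + (2*d + 1)))/6 = ((S + d)/(d + (1 + 2*d)))/6 = ((S + d)/(1 + 3*d))/6 = (S + d)/(6*(1 + 3*d)))
N*p(-8, -2) = 4443*((-8 - 2)/(6*(1 + 3*(-2))))/19 = 4443*((⅙)*(-10)/(1 - 6))/19 = 4443*((⅙)*(-10)/(-5))/19 = 4443*((⅙)*(-⅕)*(-10))/19 = (4443/19)*(⅓) = 1481/19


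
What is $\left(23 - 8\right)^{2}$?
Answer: $225$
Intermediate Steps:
$\left(23 - 8\right)^{2} = 15^{2} = 225$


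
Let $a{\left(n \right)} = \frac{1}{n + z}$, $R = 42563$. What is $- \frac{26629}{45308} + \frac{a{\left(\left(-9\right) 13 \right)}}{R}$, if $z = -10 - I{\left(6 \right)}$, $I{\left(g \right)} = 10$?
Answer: $- \frac{155277232707}{264196883348} \approx -0.58773$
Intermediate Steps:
$z = -20$ ($z = -10 - 10 = -20$)
$a{\left(n \right)} = \frac{1}{-20 + n}$ ($a{\left(n \right)} = \frac{1}{n - 20} = \frac{1}{-20 + n}$)
$- \frac{26629}{45308} + \frac{a{\left(\left(-9\right) 13 \right)}}{R} = - \frac{26629}{45308} + \frac{1}{\left(-20 - 117\right) 42563} = \left(-26629\right) \frac{1}{45308} + \frac{1}{-20 - 117} \cdot \frac{1}{42563} = - \frac{26629}{45308} + \frac{1}{-137} \cdot \frac{1}{42563} = - \frac{26629}{45308} - \frac{1}{5831131} = - \frac{155277232707}{264196883348}$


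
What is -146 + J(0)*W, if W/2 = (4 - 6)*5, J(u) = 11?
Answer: -366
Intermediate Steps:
W = -20 (W = 2*((4 - 6)*5) = 2*(-2*5) = 2*(-10) = -20)
-146 + J(0)*W = -146 + 11*(-20) = -146 - 220 = -366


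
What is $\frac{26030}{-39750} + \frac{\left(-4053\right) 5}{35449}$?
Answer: $- \frac{172827122}{140909775} \approx -1.2265$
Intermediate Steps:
$\frac{26030}{-39750} + \frac{\left(-4053\right) 5}{35449} = 26030 \left(- \frac{1}{39750}\right) - \frac{20265}{35449} = - \frac{2603}{3975} - \frac{20265}{35449} = - \frac{172827122}{140909775}$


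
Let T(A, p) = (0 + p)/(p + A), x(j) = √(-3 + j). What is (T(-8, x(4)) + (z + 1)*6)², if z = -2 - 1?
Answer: 7225/49 ≈ 147.45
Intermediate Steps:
z = -3
T(A, p) = p/(A + p)
(T(-8, x(4)) + (z + 1)*6)² = (√(-3 + 4)/(-8 + √(-3 + 4)) + (-3 + 1)*6)² = (√1/(-8 + √1) - 2*6)² = (1/(-8 + 1) - 12)² = (1/(-7) - 12)² = (1*(-⅐) - 12)² = (-⅐ - 12)² = (-85/7)² = 7225/49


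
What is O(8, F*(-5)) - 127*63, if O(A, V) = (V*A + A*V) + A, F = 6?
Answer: -8473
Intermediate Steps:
O(A, V) = A + 2*A*V (O(A, V) = (A*V + A*V) + A = 2*A*V + A = A + 2*A*V)
O(8, F*(-5)) - 127*63 = 8*(1 + 2*(6*(-5))) - 127*63 = 8*(1 + 2*(-30)) - 8001 = 8*(1 - 60) - 8001 = 8*(-59) - 8001 = -472 - 8001 = -8473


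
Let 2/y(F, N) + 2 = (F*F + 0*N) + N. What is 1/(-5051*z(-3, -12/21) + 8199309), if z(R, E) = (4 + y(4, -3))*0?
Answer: 1/8199309 ≈ 1.2196e-7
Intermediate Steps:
y(F, N) = 2/(-2 + N + F²) (y(F, N) = 2/(-2 + ((F*F + 0*N) + N)) = 2/(-2 + ((F² + 0) + N)) = 2/(-2 + (F² + N)) = 2/(-2 + (N + F²)) = 2/(-2 + N + F²))
z(R, E) = 0 (z(R, E) = (4 + 2/(-2 - 3 + 4²))*0 = (4 + 2/(-2 - 3 + 16))*0 = (4 + 2/11)*0 = (46/11)*0 = 0)
1/(-5051*z(-3, -12/21) + 8199309) = 1/(-5051*0 + 8199309) = 1/(0 + 8199309) = 1/8199309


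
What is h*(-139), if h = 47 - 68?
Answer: 2919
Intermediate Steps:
h = -21
h*(-139) = -21*(-139) = 2919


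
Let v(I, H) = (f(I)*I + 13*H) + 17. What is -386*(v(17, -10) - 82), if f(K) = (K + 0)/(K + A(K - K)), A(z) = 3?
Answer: 696923/10 ≈ 69692.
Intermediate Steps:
f(K) = K/(3 + K) (f(K) = (K + 0)/(K + 3) = K/(3 + K))
v(I, H) = 17 + 13*H + I²/(3 + I) (v(I, H) = ((I/(3 + I))*I + 13*H) + 17 = (I²/(3 + I) + 13*H) + 17 = (13*H + I²/(3 + I)) + 17 = 17 + 13*H + I²/(3 + I))
-386*(v(17, -10) - 82) = -386*((17² + (3 + 17)*(17 + 13*(-10)))/(3 + 17) - 82) = -386*((289 + 20*(17 - 130))/20 - 82) = -386*((289 + 20*(-113))/20 - 82) = -386*((289 - 2260)/20 - 82) = -386*((1/20)*(-1971) - 82) = -386*(-1971/20 - 82) = -386*(-3611/20) = 696923/10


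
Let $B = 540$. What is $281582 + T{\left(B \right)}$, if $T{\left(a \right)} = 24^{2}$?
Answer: $282158$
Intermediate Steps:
$T{\left(a \right)} = 576$
$281582 + T{\left(B \right)} = 281582 + 576 = 282158$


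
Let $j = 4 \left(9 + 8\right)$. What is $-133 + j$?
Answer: $-65$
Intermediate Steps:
$j = 68$ ($j = 4 \cdot 17 = 68$)
$-133 + j = -133 + 68 = -65$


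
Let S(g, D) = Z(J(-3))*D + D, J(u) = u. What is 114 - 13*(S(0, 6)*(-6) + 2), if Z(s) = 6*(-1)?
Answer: -2252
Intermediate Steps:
Z(s) = -6
S(g, D) = -5*D (S(g, D) = -6*D + D = -5*D)
114 - 13*(S(0, 6)*(-6) + 2) = 114 - 13*(-5*6*(-6) + 2) = 114 - 13*(-30*(-6) + 2) = 114 - 13*(180 + 2) = 114 - 13*182 = 114 - 2366 = -2252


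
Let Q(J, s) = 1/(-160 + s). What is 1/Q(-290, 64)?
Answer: -96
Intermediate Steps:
1/Q(-290, 64) = 1/(1/(-160 + 64)) = 1/(1/(-96)) = 1/(-1/96) = -96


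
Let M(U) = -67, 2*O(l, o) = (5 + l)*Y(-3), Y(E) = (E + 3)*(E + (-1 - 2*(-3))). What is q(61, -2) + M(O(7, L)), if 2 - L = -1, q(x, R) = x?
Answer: -6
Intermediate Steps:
Y(E) = (3 + E)*(5 + E) (Y(E) = (3 + E)*(E + (-1 + 6)) = (3 + E)*(E + 5) = (3 + E)*(5 + E))
L = 3 (L = 2 - 1*(-1) = 2 + 1 = 3)
O(l, o) = 0 (O(l, o) = ((5 + l)*(15 + (-3)**2 + 8*(-3)))/2 = ((5 + l)*(15 + 9 - 24))/2 = ((5 + l)*0)/2 = (1/2)*0 = 0)
q(61, -2) + M(O(7, L)) = 61 - 67 = -6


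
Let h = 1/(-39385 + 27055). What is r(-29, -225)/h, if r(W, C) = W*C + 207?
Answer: -83005560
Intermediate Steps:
r(W, C) = 207 + C*W (r(W, C) = C*W + 207 = 207 + C*W)
h = -1/12330 (h = 1/(-12330) = -1/12330 ≈ -8.1103e-5)
r(-29, -225)/h = (207 - 225*(-29))/(-1/12330) = (207 + 6525)*(-12330) = 6732*(-12330) = -83005560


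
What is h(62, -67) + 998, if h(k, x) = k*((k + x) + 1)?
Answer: 750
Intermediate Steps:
h(k, x) = k*(1 + k + x)
h(62, -67) + 998 = 62*(1 + 62 - 67) + 998 = 62*(-4) + 998 = -248 + 998 = 750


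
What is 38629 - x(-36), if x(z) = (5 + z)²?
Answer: 37668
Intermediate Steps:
38629 - x(-36) = 38629 - (5 - 36)² = 38629 - 1*(-31)² = 38629 - 1*961 = 38629 - 961 = 37668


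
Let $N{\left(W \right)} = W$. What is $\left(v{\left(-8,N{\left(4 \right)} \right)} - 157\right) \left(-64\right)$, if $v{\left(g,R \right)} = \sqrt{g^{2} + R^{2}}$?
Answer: $10048 - 256 \sqrt{5} \approx 9475.6$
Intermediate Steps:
$v{\left(g,R \right)} = \sqrt{R^{2} + g^{2}}$
$\left(v{\left(-8,N{\left(4 \right)} \right)} - 157\right) \left(-64\right) = \left(\sqrt{4^{2} + \left(-8\right)^{2}} - 157\right) \left(-64\right) = \left(\sqrt{16 + 64} - 157\right) \left(-64\right) = \left(\sqrt{80} - 157\right) \left(-64\right) = \left(4 \sqrt{5} - 157\right) \left(-64\right) = \left(-157 + 4 \sqrt{5}\right) \left(-64\right) = 10048 - 256 \sqrt{5}$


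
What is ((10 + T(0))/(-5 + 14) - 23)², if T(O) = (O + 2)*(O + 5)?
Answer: 34969/81 ≈ 431.72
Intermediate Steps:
T(O) = (2 + O)*(5 + O)
((10 + T(0))/(-5 + 14) - 23)² = ((10 + (10 + 0² + 7*0))/(-5 + 14) - 23)² = ((10 + (10 + 0 + 0))/9 - 23)² = ((10 + 10)*(⅑) - 23)² = (20*(⅑) - 23)² = (20/9 - 23)² = (-187/9)² = 34969/81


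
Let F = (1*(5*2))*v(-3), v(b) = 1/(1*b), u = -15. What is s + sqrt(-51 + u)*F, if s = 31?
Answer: 31 - 10*I*sqrt(66)/3 ≈ 31.0 - 27.08*I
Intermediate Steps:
v(b) = 1/b
F = -10/3 (F = (1*(5*2))/(-3) = (1*10)*(-1/3) = 10*(-1/3) = -10/3 ≈ -3.3333)
s + sqrt(-51 + u)*F = 31 + sqrt(-51 - 15)*(-10/3) = 31 + sqrt(-66)*(-10/3) = 31 + (I*sqrt(66))*(-10/3) = 31 - 10*I*sqrt(66)/3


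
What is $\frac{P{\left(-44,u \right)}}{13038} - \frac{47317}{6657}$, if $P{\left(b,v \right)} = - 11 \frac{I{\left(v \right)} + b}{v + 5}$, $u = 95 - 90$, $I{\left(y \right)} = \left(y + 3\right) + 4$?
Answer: $- \frac{171301311}{24109435} \approx -7.1052$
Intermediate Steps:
$I{\left(y \right)} = 7 + y$ ($I{\left(y \right)} = \left(3 + y\right) + 4 = 7 + y$)
$u = 5$ ($u = 95 - 90 = 5$)
$P{\left(b,v \right)} = - \frac{11 \left(7 + b + v\right)}{5 + v}$ ($P{\left(b,v \right)} = - 11 \frac{\left(7 + v\right) + b}{v + 5} = - 11 \frac{7 + b + v}{5 + v} = - \frac{11 \left(7 + b + v\right)}{5 + v}$)
$\frac{P{\left(-44,u \right)}}{13038} - \frac{47317}{6657} = \frac{11 \frac{1}{5 + 5} \left(-7 - -44 - 5\right)}{13038} - \frac{47317}{6657} = \frac{11 \left(-7 + 44 - 5\right)}{10} \cdot \frac{1}{13038} - \frac{47317}{6657} = 11 \cdot \frac{1}{10} \cdot 32 \cdot \frac{1}{13038} - \frac{47317}{6657} = \frac{176}{5} \cdot \frac{1}{13038} - \frac{47317}{6657} = \frac{88}{32595} - \frac{47317}{6657} = - \frac{171301311}{24109435}$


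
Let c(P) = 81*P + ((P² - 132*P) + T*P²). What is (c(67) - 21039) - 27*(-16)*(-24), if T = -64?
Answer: -317631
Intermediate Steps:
c(P) = -63*P² - 51*P (c(P) = 81*P + ((P² - 132*P) - 64*P²) = 81*P + (-132*P - 63*P²) = -63*P² - 51*P)
(c(67) - 21039) - 27*(-16)*(-24) = (3*67*(-17 - 21*67) - 21039) - 27*(-16)*(-24) = (3*67*(-17 - 1407) - 21039) + 432*(-24) = (3*67*(-1424) - 21039) - 10368 = (-286224 - 21039) - 10368 = -307263 - 10368 = -317631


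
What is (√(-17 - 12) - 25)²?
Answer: (25 - I*√29)² ≈ 596.0 - 269.26*I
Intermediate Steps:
(√(-17 - 12) - 25)² = (√(-29) - 25)² = (I*√29 - 25)² = (-25 + I*√29)²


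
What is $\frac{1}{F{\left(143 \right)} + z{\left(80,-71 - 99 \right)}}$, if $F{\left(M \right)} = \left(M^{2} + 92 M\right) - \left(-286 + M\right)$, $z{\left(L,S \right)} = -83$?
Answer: $\frac{1}{33665} \approx 2.9704 \cdot 10^{-5}$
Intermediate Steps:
$F{\left(M \right)} = 286 + M^{2} + 91 M$
$\frac{1}{F{\left(143 \right)} + z{\left(80,-71 - 99 \right)}} = \frac{1}{\left(286 + 143^{2} + 91 \cdot 143\right) - 83} = \frac{1}{\left(286 + 20449 + 13013\right) - 83} = \frac{1}{33748 - 83} = \frac{1}{33665}$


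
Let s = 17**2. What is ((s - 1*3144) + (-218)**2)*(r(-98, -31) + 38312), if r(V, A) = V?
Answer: 1706981166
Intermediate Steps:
s = 289
((s - 1*3144) + (-218)**2)*(r(-98, -31) + 38312) = ((289 - 1*3144) + (-218)**2)*(-98 + 38312) = ((289 - 3144) + 47524)*38214 = (-2855 + 47524)*38214 = 44669*38214 = 1706981166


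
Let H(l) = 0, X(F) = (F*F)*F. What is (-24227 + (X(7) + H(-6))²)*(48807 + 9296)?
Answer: 5428098466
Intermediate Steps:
X(F) = F³ (X(F) = F²*F = F³)
(-24227 + (X(7) + H(-6))²)*(48807 + 9296) = (-24227 + (7³ + 0)²)*(48807 + 9296) = (-24227 + (343 + 0)²)*58103 = (-24227 + 343²)*58103 = (-24227 + 117649)*58103 = 93422*58103 = 5428098466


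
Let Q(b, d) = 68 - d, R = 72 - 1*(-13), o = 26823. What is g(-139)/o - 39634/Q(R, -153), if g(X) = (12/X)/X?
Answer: -6846736282790/38177542481 ≈ -179.34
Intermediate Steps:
g(X) = 12/X**2
R = 85 (R = 72 + 13 = 85)
g(-139)/o - 39634/Q(R, -153) = (12/(-139)**2)/26823 - 39634/(68 - 1*(-153)) = (12*(1/19321))*(1/26823) - 39634/(68 + 153) = (12/19321)*(1/26823) - 39634/221 = 4/172749061 - 39634*1/221 = 4/172749061 - 39634/221 = -6846736282790/38177542481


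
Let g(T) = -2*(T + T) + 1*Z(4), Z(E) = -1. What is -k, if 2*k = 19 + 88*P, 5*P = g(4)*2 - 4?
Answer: 3249/10 ≈ 324.90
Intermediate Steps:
g(T) = -1 - 4*T (g(T) = -2*(T + T) + 1*(-1) = -4*T - 1 = -1 - 4*T)
P = -38/5 (P = ((-1 - 4*4)*2 - 4)/5 = ((-1 - 16)*2 - 4)/5 = (-17*2 - 4)/5 = (-34 - 4)/5 = (1/5)*(-38) = -38/5 ≈ -7.6000)
k = -3249/10 (k = (19 + 88*(-38/5))/2 = (19 - 3344/5)/2 = (1/2)*(-3249/5) = -3249/10 ≈ -324.90)
-k = -1*(-3249/10) = 3249/10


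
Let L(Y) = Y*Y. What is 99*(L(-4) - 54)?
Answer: -3762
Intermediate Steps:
L(Y) = Y**2
99*(L(-4) - 54) = 99*((-4)**2 - 54) = 99*(16 - 54) = 99*(-38) = -3762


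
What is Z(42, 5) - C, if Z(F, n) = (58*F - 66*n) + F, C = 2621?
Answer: -473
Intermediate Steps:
Z(F, n) = -66*n + 59*F (Z(F, n) = (-66*n + 58*F) + F = -66*n + 59*F)
Z(42, 5) - C = (-66*5 + 59*42) - 1*2621 = (-330 + 2478) - 2621 = 2148 - 2621 = -473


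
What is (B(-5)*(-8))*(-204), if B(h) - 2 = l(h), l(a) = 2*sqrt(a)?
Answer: 3264 + 3264*I*sqrt(5) ≈ 3264.0 + 7298.5*I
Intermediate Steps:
B(h) = 2 + 2*sqrt(h)
(B(-5)*(-8))*(-204) = ((2 + 2*sqrt(-5))*(-8))*(-204) = ((2 + 2*(I*sqrt(5)))*(-8))*(-204) = ((2 + 2*I*sqrt(5))*(-8))*(-204) = (-16 - 16*I*sqrt(5))*(-204) = 3264 + 3264*I*sqrt(5)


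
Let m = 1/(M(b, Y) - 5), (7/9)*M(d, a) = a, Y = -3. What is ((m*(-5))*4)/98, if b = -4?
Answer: 5/217 ≈ 0.023041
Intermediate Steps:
M(d, a) = 9*a/7
m = -7/62 (m = 1/((9/7)*(-3) - 5) = 1/(-27/7 - 5) = 1/(-62/7) = -7/62 ≈ -0.11290)
((m*(-5))*4)/98 = (-7/62*(-5)*4)/98 = ((35/62)*4)*(1/98) = (70/31)*(1/98) = 5/217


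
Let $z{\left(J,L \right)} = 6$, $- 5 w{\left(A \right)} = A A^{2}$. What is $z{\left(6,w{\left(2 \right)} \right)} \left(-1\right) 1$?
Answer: $-6$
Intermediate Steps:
$w{\left(A \right)} = - \frac{A^{3}}{5}$ ($w{\left(A \right)} = - \frac{A A^{2}}{5} = - \frac{A^{3}}{5}$)
$z{\left(6,w{\left(2 \right)} \right)} \left(-1\right) 1 = 6 \left(-1\right) 1 = \left(-6\right) 1 = -6$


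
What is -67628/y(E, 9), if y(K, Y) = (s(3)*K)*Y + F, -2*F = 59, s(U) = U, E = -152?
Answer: 135256/8267 ≈ 16.361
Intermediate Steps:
F = -59/2 (F = -1/2*59 = -59/2 ≈ -29.500)
y(K, Y) = -59/2 + 3*K*Y (y(K, Y) = (3*K)*Y - 59/2 = 3*K*Y - 59/2 = -59/2 + 3*K*Y)
-67628/y(E, 9) = -67628/(-59/2 + 3*(-152)*9) = -67628/(-59/2 - 4104) = -67628/(-8267/2) = -67628*(-2/8267) = 135256/8267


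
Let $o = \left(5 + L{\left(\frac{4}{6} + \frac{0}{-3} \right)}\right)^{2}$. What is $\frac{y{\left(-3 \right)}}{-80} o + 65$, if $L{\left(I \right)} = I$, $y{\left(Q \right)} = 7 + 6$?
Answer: $\frac{43043}{720} \approx 59.782$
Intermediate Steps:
$y{\left(Q \right)} = 13$
$o = \frac{289}{9}$ ($o = \left(5 + \left(\frac{4}{6} + \frac{0}{-3}\right)\right)^{2} = \left(5 + \left(4 \cdot \frac{1}{6} + 0 \left(- \frac{1}{3}\right)\right)\right)^{2} = \left(5 + \left(\frac{2}{3} + 0\right)\right)^{2} = \left(5 + \frac{2}{3}\right)^{2} = \left(\frac{17}{3}\right)^{2} = \frac{289}{9} \approx 32.111$)
$\frac{y{\left(-3 \right)}}{-80} o + 65 = \frac{13}{-80} \cdot \frac{289}{9} + 65 = 13 \left(- \frac{1}{80}\right) \frac{289}{9} + 65 = \left(- \frac{13}{80}\right) \frac{289}{9} + 65 = - \frac{3757}{720} + 65 = \frac{43043}{720}$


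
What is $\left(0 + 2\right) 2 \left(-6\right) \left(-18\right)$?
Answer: $432$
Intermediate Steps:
$\left(0 + 2\right) 2 \left(-6\right) \left(-18\right) = 2 \cdot 2 \left(-6\right) \left(-18\right) = 4 \left(-6\right) \left(-18\right) = \left(-24\right) \left(-18\right) = 432$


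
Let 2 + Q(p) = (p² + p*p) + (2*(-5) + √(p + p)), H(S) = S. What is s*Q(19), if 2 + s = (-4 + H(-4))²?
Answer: 44020 + 62*√38 ≈ 44402.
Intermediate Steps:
Q(p) = -12 + 2*p² + √2*√p (Q(p) = -2 + ((p² + p*p) + (2*(-5) + √(p + p))) = -2 + ((p² + p²) + (-10 + √(2*p))) = -2 + (2*p² + (-10 + √2*√p)) = -2 + (-10 + 2*p² + √2*√p) = -12 + 2*p² + √2*√p)
s = 62 (s = -2 + (-4 - 4)² = -2 + (-8)² = -2 + 64 = 62)
s*Q(19) = 62*(-12 + 2*19² + √2*√19) = 62*(-12 + 2*361 + √38) = 62*(-12 + 722 + √38) = 62*(710 + √38) = 44020 + 62*√38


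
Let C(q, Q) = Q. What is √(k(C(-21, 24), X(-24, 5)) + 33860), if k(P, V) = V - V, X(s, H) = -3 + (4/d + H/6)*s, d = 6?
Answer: 2*√8465 ≈ 184.01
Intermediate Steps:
X(s, H) = -3 + s*(⅔ + H/6) (X(s, H) = -3 + (4/6 + H/6)*s = -3 + (4*(⅙) + H*(⅙))*s = -3 + (⅔ + H/6)*s = -3 + s*(⅔ + H/6))
k(P, V) = 0
√(k(C(-21, 24), X(-24, 5)) + 33860) = √(0 + 33860) = √33860 = 2*√8465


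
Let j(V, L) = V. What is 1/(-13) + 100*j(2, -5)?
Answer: 2599/13 ≈ 199.92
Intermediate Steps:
1/(-13) + 100*j(2, -5) = 1/(-13) + 100*2 = -1/13 + 200 = 2599/13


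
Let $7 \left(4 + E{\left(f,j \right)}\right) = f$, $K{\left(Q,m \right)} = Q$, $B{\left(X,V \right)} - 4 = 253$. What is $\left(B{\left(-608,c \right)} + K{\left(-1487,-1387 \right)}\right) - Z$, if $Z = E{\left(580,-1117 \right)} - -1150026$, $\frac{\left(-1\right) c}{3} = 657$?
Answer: $- \frac{8059344}{7} \approx -1.1513 \cdot 10^{6}$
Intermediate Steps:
$c = -1971$ ($c = \left(-3\right) 657 = -1971$)
$B{\left(X,V \right)} = 257$ ($B{\left(X,V \right)} = 4 + 253 = 257$)
$E{\left(f,j \right)} = -4 + \frac{f}{7}$
$Z = \frac{8050734}{7}$ ($Z = \left(-4 + \frac{1}{7} \cdot 580\right) - -1150026 = \left(-4 + \frac{580}{7}\right) + 1150026 = \frac{552}{7} + 1150026 = \frac{8050734}{7} \approx 1.1501 \cdot 10^{6}$)
$\left(B{\left(-608,c \right)} + K{\left(-1487,-1387 \right)}\right) - Z = \left(257 - 1487\right) - \frac{8050734}{7} = -1230 - \frac{8050734}{7} = - \frac{8059344}{7}$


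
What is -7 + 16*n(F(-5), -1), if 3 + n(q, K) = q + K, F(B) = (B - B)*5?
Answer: -71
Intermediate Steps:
F(B) = 0 (F(B) = 0*5 = 0)
n(q, K) = -3 + K + q (n(q, K) = -3 + (q + K) = -3 + (K + q) = -3 + K + q)
-7 + 16*n(F(-5), -1) = -7 + 16*(-3 - 1 + 0) = -7 + 16*(-4) = -7 - 64 = -71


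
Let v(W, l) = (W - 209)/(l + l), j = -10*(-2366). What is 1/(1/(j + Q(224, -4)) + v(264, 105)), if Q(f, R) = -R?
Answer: 165648/43391 ≈ 3.8176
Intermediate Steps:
j = 23660
v(W, l) = (-209 + W)/(2*l) (v(W, l) = (-209 + W)/((2*l)) = (-209 + W)*(1/(2*l)) = (-209 + W)/(2*l))
1/(1/(j + Q(224, -4)) + v(264, 105)) = 1/(1/(23660 - 1*(-4)) + (½)*(-209 + 264)/105) = 1/(1/(23660 + 4) + (½)*(1/105)*55) = 1/(1/23664 + 11/42) = 1/(43391/165648) = 165648/43391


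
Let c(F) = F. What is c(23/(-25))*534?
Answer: -12282/25 ≈ -491.28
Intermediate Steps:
c(23/(-25))*534 = (23/(-25))*534 = (23*(-1/25))*534 = -23/25*534 = -12282/25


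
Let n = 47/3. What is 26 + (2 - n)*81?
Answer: -1081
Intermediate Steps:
n = 47/3 (n = 47*(1/3) = 47/3 ≈ 15.667)
26 + (2 - n)*81 = 26 + (2 - 1*47/3)*81 = 26 + (2 - 47/3)*81 = 26 - 41/3*81 = 26 - 1107 = -1081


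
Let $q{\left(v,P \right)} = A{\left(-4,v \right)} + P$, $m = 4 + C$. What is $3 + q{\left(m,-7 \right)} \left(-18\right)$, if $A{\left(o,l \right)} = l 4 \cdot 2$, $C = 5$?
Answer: $-1167$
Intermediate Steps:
$A{\left(o,l \right)} = 8 l$ ($A{\left(o,l \right)} = 4 l 2 = 8 l$)
$m = 9$ ($m = 4 + 5 = 9$)
$q{\left(v,P \right)} = P + 8 v$ ($q{\left(v,P \right)} = 8 v + P = P + 8 v$)
$3 + q{\left(m,-7 \right)} \left(-18\right) = 3 + \left(-7 + 8 \cdot 9\right) \left(-18\right) = 3 + \left(-7 + 72\right) \left(-18\right) = 3 + 65 \left(-18\right) = 3 - 1170 = -1167$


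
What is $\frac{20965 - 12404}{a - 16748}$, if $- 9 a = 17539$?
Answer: $- \frac{77049}{168271} \approx -0.45789$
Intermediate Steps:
$a = - \frac{17539}{9}$ ($a = \left(- \frac{1}{9}\right) 17539 = - \frac{17539}{9} \approx -1948.8$)
$\frac{20965 - 12404}{a - 16748} = \frac{20965 - 12404}{- \frac{17539}{9} - 16748} = \frac{8561}{- \frac{168271}{9}} = 8561 \left(- \frac{9}{168271}\right) = - \frac{77049}{168271}$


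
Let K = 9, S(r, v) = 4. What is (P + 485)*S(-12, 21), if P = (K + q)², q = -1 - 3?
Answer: 2040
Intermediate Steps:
q = -4
P = 25 (P = (9 - 4)² = 5² = 25)
(P + 485)*S(-12, 21) = (25 + 485)*4 = 510*4 = 2040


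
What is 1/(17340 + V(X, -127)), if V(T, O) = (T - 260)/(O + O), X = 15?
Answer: 254/4404605 ≈ 5.7667e-5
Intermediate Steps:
V(T, O) = (-260 + T)/(2*O) (V(T, O) = (-260 + T)/((2*O)) = (-260 + T)*(1/(2*O)) = (-260 + T)/(2*O))
1/(17340 + V(X, -127)) = 1/(17340 + (½)*(-260 + 15)/(-127)) = 1/(17340 + (½)*(-1/127)*(-245)) = 1/(17340 + 245/254) = 1/(4404605/254) = 254/4404605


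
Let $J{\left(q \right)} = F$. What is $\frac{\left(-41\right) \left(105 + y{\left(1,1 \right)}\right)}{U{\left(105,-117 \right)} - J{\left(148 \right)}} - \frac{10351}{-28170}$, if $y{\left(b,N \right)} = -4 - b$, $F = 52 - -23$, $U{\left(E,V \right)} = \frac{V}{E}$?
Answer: $\frac{3140409}{57905} \approx 54.234$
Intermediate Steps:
$F = 75$ ($F = 52 + 23 = 75$)
$J{\left(q \right)} = 75$
$\frac{\left(-41\right) \left(105 + y{\left(1,1 \right)}\right)}{U{\left(105,-117 \right)} - J{\left(148 \right)}} - \frac{10351}{-28170} = \frac{\left(-41\right) \left(105 - 5\right)}{- \frac{117}{105} - 75} - \frac{10351}{-28170} = \frac{\left(-41\right) \left(105 - 5\right)}{\left(-117\right) \frac{1}{105} - 75} - - \frac{10351}{28170} = \frac{\left(-41\right) \left(105 - 5\right)}{- \frac{39}{35} - 75} + \frac{10351}{28170} = \frac{\left(-41\right) 100}{- \frac{2664}{35}} + \frac{10351}{28170} = \left(-4100\right) \left(- \frac{35}{2664}\right) + \frac{10351}{28170} = \frac{35875}{666} + \frac{10351}{28170} = \frac{3140409}{57905}$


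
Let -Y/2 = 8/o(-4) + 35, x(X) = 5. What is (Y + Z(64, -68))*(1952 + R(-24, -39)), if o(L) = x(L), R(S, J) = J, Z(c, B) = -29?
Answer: -977543/5 ≈ -1.9551e+5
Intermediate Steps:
o(L) = 5
Y = -366/5 (Y = -2*(8/5 + 35) = -2*183/5 = -366/5 ≈ -73.200)
(Y + Z(64, -68))*(1952 + R(-24, -39)) = (-366/5 - 29)*(1952 - 39) = -511/5*1913 = -977543/5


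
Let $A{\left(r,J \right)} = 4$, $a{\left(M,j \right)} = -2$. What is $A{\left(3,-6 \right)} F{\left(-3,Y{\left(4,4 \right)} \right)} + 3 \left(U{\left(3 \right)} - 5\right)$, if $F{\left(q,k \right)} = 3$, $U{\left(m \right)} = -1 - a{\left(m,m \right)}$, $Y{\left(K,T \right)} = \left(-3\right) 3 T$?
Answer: $0$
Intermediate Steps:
$Y{\left(K,T \right)} = - 9 T$
$U{\left(m \right)} = 1$ ($U{\left(m \right)} = -1 - -2 = -1 + 2 = 1$)
$A{\left(3,-6 \right)} F{\left(-3,Y{\left(4,4 \right)} \right)} + 3 \left(U{\left(3 \right)} - 5\right) = 4 \cdot 3 + 3 \left(1 - 5\right) = 12 + 3 \left(-4\right) = 12 - 12 = 0$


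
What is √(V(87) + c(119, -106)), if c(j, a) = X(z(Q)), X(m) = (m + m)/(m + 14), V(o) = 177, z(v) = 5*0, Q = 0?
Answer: √177 ≈ 13.304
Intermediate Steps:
z(v) = 0
X(m) = 2*m/(14 + m) (X(m) = (2*m)/(14 + m) = 2*m/(14 + m))
c(j, a) = 0 (c(j, a) = 2*0/(14 + 0) = 2*0/14 = 2*0*(1/14) = 0)
√(V(87) + c(119, -106)) = √(177 + 0) = √177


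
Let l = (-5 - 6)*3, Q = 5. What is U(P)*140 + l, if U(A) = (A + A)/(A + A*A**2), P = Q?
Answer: -289/13 ≈ -22.231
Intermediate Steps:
l = -33 (l = -11*3 = -33)
P = 5
U(A) = 2*A/(A + A**3) (U(A) = (2*A)/(A + A**3) = 2*A/(A + A**3))
U(P)*140 + l = (2/(1 + 5**2))*140 - 33 = (2/(1 + 25))*140 - 33 = (2/26)*140 - 33 = (2*(1/26))*140 - 33 = (1/13)*140 - 33 = 140/13 - 33 = -289/13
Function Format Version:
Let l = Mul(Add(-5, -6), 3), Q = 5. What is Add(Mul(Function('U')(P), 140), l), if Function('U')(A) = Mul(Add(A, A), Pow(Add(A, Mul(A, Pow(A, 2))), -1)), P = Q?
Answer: Rational(-289, 13) ≈ -22.231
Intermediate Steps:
l = -33 (l = Mul(-11, 3) = -33)
P = 5
Function('U')(A) = Mul(2, A, Pow(Add(A, Pow(A, 3)), -1)) (Function('U')(A) = Mul(Mul(2, A), Pow(Add(A, Pow(A, 3)), -1)) = Mul(2, A, Pow(Add(A, Pow(A, 3)), -1)))
Add(Mul(Function('U')(P), 140), l) = Add(Mul(Mul(2, Pow(Add(1, Pow(5, 2)), -1)), 140), -33) = Add(Mul(Mul(2, Pow(Add(1, 25), -1)), 140), -33) = Add(Mul(Mul(2, Pow(26, -1)), 140), -33) = Add(Mul(Mul(2, Rational(1, 26)), 140), -33) = Add(Mul(Rational(1, 13), 140), -33) = Add(Rational(140, 13), -33) = Rational(-289, 13)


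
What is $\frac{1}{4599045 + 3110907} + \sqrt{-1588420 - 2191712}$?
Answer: $\frac{1}{7709952} + 2 i \sqrt{945033} \approx 1.297 \cdot 10^{-7} + 1944.3 i$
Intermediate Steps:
$\frac{1}{4599045 + 3110907} + \sqrt{-1588420 - 2191712} = \frac{1}{7709952} + \sqrt{-3780132} = \frac{1}{7709952} + 2 i \sqrt{945033}$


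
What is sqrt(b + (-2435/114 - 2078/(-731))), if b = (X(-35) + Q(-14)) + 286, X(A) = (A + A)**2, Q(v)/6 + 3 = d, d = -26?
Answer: sqrt(34677520334610)/83334 ≈ 70.665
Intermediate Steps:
Q(v) = -174 (Q(v) = -18 + 6*(-26) = -18 - 156 = -174)
X(A) = 4*A**2 (X(A) = (2*A)**2 = 4*A**2)
b = 5012 (b = (4*(-35)**2 - 174) + 286 = (4*1225 - 174) + 286 = (4900 - 174) + 286 = 4726 + 286 = 5012)
sqrt(b + (-2435/114 - 2078/(-731))) = sqrt(5012 + (-2435/114 - 2078/(-731))) = sqrt(5012 + (-2435*1/114 - 2078*(-1/731))) = sqrt(5012 + (-2435/114 + 2078/731)) = sqrt(5012 - 1543093/83334) = sqrt(416126915/83334) = sqrt(34677520334610)/83334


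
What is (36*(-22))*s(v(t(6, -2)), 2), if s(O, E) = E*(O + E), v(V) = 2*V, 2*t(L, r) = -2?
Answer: 0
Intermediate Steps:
t(L, r) = -1 (t(L, r) = (½)*(-2) = -1)
s(O, E) = E*(E + O)
(36*(-22))*s(v(t(6, -2)), 2) = (36*(-22))*(2*(2 + 2*(-1))) = -1584*(2 - 2) = -1584*0 = -792*0 = 0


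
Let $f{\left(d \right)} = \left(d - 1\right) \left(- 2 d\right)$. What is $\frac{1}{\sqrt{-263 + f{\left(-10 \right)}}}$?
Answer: $- \frac{i \sqrt{483}}{483} \approx - 0.045502 i$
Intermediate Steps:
$f{\left(d \right)} = - 2 d \left(-1 + d\right)$ ($f{\left(d \right)} = \left(-1 + d\right) \left(- 2 d\right) = - 2 d \left(-1 + d\right)$)
$\frac{1}{\sqrt{-263 + f{\left(-10 \right)}}} = \frac{1}{\sqrt{-263 + 2 \left(-10\right) \left(1 - -10\right)}} = \frac{1}{\sqrt{-263 + 2 \left(-10\right) \left(1 + 10\right)}} = \frac{1}{\sqrt{-263 + 2 \left(-10\right) 11}} = \frac{1}{\sqrt{-263 - 220}} = \frac{1}{\sqrt{-483}} = \frac{1}{i \sqrt{483}} = - \frac{i \sqrt{483}}{483}$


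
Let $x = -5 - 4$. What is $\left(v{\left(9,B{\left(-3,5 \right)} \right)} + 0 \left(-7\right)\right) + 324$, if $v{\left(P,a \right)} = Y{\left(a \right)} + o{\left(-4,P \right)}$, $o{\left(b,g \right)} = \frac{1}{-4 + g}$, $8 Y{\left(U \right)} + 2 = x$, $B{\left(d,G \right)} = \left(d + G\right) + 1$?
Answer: $\frac{12913}{40} \approx 322.83$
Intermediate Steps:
$B{\left(d,G \right)} = 1 + G + d$ ($B{\left(d,G \right)} = \left(G + d\right) + 1 = 1 + G + d$)
$x = -9$ ($x = -5 - 4 = -9$)
$Y{\left(U \right)} = - \frac{11}{8}$ ($Y{\left(U \right)} = - \frac{1}{4} + \frac{1}{8} \left(-9\right) = - \frac{1}{4} - \frac{9}{8} = - \frac{11}{8}$)
$v{\left(P,a \right)} = - \frac{11}{8} + \frac{1}{-4 + P}$
$\left(v{\left(9,B{\left(-3,5 \right)} \right)} + 0 \left(-7\right)\right) + 324 = \left(\frac{52 - 99}{8 \left(-4 + 9\right)} + 0 \left(-7\right)\right) + 324 = \left(\frac{52 - 99}{8 \cdot 5} + 0\right) + 324 = \left(\frac{1}{8} \cdot \frac{1}{5} \left(-47\right) + 0\right) + 324 = \left(- \frac{47}{40} + 0\right) + 324 = - \frac{47}{40} + 324 = \frac{12913}{40}$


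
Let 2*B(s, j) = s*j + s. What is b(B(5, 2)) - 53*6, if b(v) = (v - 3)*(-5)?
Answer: -681/2 ≈ -340.50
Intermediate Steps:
B(s, j) = s/2 + j*s/2 (B(s, j) = (s*j + s)/2 = (j*s + s)/2 = (s + j*s)/2 = s/2 + j*s/2)
b(v) = 15 - 5*v (b(v) = (-3 + v)*(-5) = 15 - 5*v)
b(B(5, 2)) - 53*6 = (15 - 5*5*(1 + 2)/2) - 53*6 = (15 - 5*5*3/2) - 318 = (15 - 5*15/2) - 318 = (15 - 75/2) - 318 = -45/2 - 318 = -681/2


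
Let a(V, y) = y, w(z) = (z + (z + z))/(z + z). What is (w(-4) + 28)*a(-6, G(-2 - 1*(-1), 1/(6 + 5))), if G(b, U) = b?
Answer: -59/2 ≈ -29.500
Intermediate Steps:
w(z) = 3/2 (w(z) = (z + 2*z)/((2*z)) = (3*z)*(1/(2*z)) = 3/2)
(w(-4) + 28)*a(-6, G(-2 - 1*(-1), 1/(6 + 5))) = (3/2 + 28)*(-2 - 1*(-1)) = 59*(-2 + 1)/2 = (59/2)*(-1) = -59/2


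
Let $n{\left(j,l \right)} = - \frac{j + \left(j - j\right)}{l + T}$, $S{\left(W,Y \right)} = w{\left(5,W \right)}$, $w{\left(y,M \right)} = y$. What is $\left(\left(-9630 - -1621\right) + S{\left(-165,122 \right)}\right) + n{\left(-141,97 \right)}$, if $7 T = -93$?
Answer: $- \frac{4689357}{586} \approx -8002.3$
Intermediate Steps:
$T = - \frac{93}{7}$ ($T = \frac{1}{7} \left(-93\right) = - \frac{93}{7} \approx -13.286$)
$S{\left(W,Y \right)} = 5$
$n{\left(j,l \right)} = - \frac{j}{- \frac{93}{7} + l}$ ($n{\left(j,l \right)} = - \frac{j + \left(j - j\right)}{l - \frac{93}{7}} = - \frac{j + 0}{- \frac{93}{7} + l} = - \frac{j}{- \frac{93}{7} + l}$)
$\left(\left(-9630 - -1621\right) + S{\left(-165,122 \right)}\right) + n{\left(-141,97 \right)} = \left(\left(-9630 - -1621\right) + 5\right) - - \frac{987}{-93 + 7 \cdot 97} = \left(\left(-9630 + 1621\right) + 5\right) - - \frac{987}{-93 + 679} = \left(-8009 + 5\right) - - \frac{987}{586} = -8004 - \left(-987\right) \frac{1}{586} = -8004 + \frac{987}{586} = - \frac{4689357}{586}$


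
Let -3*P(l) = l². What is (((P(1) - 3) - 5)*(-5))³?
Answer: 1953125/27 ≈ 72338.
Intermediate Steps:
P(l) = -l²/3
(((P(1) - 3) - 5)*(-5))³ = (((-⅓*1² - 3) - 5)*(-5))³ = (((-⅓*1 - 3) - 5)*(-5))³ = (((-⅓ - 3) - 5)*(-5))³ = ((-10/3 - 5)*(-5))³ = (-25/3*(-5))³ = (125/3)³ = 1953125/27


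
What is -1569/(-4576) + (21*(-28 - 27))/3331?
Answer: -58941/15242656 ≈ -0.0038668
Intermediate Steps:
-1569/(-4576) + (21*(-28 - 27))/3331 = -1569*(-1/4576) + (21*(-55))*(1/3331) = 1569/4576 - 1155*1/3331 = 1569/4576 - 1155/3331 = -58941/15242656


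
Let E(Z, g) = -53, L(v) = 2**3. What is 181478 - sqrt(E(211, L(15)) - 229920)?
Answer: 181478 - I*sqrt(229973) ≈ 1.8148e+5 - 479.56*I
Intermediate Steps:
L(v) = 8
181478 - sqrt(E(211, L(15)) - 229920) = 181478 - sqrt(-53 - 229920) = 181478 - sqrt(-229973) = 181478 - I*sqrt(229973)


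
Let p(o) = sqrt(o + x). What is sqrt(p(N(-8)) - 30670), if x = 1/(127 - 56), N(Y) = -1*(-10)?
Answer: sqrt(-154607470 + 213*sqrt(5609))/71 ≈ 175.12*I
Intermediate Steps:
N(Y) = 10
x = 1/71 ≈ 0.014085
p(o) = sqrt(1/71 + o) (p(o) = sqrt(o + 1/71) = sqrt(1/71 + o))
sqrt(p(N(-8)) - 30670) = sqrt(sqrt(71 + 5041*10)/71 - 30670) = sqrt(sqrt(71 + 50410)/71 - 30670) = sqrt(sqrt(50481)/71 - 30670) = sqrt((3*sqrt(5609))/71 - 30670) = sqrt(3*sqrt(5609)/71 - 30670) = sqrt(-30670 + 3*sqrt(5609)/71)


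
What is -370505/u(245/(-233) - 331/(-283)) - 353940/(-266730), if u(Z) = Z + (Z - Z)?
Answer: -12777265964113/4073124 ≈ -3.1370e+6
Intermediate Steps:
u(Z) = Z (u(Z) = Z + 0 = Z)
-370505/u(245/(-233) - 331/(-283)) - 353940/(-266730) = -370505/(245/(-233) - 331/(-283)) - 353940/(-266730) = -370505/(245*(-1/233) - 331*(-1/283)) - 353940*(-1/266730) = -370505/(-245/233 + 331/283) + 694/523 = -370505/7788/65939 + 694/523 = -370505*65939/7788 + 694/523 = -24430729195/7788 + 694/523 = -12777265964113/4073124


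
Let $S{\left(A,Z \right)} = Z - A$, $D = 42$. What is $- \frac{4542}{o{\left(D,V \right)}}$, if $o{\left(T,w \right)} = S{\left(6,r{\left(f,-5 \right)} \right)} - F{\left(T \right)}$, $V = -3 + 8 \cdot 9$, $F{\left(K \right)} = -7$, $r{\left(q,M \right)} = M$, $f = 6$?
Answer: $\frac{2271}{2} \approx 1135.5$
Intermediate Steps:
$V = 69$ ($V = -3 + 72 = 69$)
$o{\left(T,w \right)} = -4$ ($o{\left(T,w \right)} = \left(-5 - 6\right) - -7 = \left(-5 - 6\right) + 7 = -11 + 7 = -4$)
$- \frac{4542}{o{\left(D,V \right)}} = - \frac{4542}{-4} = \left(-4542\right) \left(- \frac{1}{4}\right) = \frac{2271}{2}$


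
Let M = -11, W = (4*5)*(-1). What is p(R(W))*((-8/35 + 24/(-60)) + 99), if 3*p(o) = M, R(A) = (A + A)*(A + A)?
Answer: -37873/105 ≈ -360.70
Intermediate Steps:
W = -20 (W = 20*(-1) = -20)
R(A) = 4*A² (R(A) = (2*A)*(2*A) = 4*A²)
p(o) = -11/3 (p(o) = (⅓)*(-11) = -11/3)
p(R(W))*((-8/35 + 24/(-60)) + 99) = -11*((-8/35 + 24/(-60)) + 99)/3 = -11*((-8*1/35 + 24*(-1/60)) + 99)/3 = -11*((-8/35 - ⅖) + 99)/3 = -11*(-22/35 + 99)/3 = -11/3*3443/35 = -37873/105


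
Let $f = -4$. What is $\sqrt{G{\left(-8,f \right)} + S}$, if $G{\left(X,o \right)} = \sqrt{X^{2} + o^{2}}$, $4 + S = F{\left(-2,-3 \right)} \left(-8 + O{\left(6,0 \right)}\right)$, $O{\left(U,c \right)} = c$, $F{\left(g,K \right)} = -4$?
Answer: $2 \sqrt{7 + \sqrt{5}} \approx 6.0782$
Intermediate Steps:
$S = 28$ ($S = -4 - 4 \left(-8 + 0\right) = -4 - -32 = -4 + 32 = 28$)
$\sqrt{G{\left(-8,f \right)} + S} = \sqrt{\sqrt{\left(-8\right)^{2} + \left(-4\right)^{2}} + 28} = \sqrt{\sqrt{64 + 16} + 28} = \sqrt{\sqrt{80} + 28} = \sqrt{4 \sqrt{5} + 28} = \sqrt{28 + 4 \sqrt{5}}$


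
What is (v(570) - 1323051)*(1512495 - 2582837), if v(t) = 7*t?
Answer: 1411846388862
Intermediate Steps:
(v(570) - 1323051)*(1512495 - 2582837) = (7*570 - 1323051)*(1512495 - 2582837) = (3990 - 1323051)*(-1070342) = -1319061*(-1070342) = 1411846388862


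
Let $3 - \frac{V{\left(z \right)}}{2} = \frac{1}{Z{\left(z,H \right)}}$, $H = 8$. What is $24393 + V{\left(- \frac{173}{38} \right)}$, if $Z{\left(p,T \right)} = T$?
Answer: $\frac{97595}{4} \approx 24399.0$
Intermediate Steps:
$V{\left(z \right)} = \frac{23}{4}$ ($V{\left(z \right)} = 6 - \frac{2}{8} = 6 - \frac{1}{4} = \frac{23}{4}$)
$24393 + V{\left(- \frac{173}{38} \right)} = 24393 + \frac{23}{4} = \frac{97595}{4}$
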